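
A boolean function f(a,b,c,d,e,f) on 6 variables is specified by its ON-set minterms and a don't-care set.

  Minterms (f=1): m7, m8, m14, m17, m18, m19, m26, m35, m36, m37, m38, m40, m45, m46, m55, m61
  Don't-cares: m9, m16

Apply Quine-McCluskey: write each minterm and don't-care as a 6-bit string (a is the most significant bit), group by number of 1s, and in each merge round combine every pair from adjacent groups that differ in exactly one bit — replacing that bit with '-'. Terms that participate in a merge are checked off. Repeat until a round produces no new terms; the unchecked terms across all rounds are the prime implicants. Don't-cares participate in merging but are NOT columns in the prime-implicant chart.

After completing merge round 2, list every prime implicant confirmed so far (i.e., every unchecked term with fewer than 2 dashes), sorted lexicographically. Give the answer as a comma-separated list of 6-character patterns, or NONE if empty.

[col 0] 000111, 001000*, 001001*, 001110*, 010000*, 010001*, 010010*, 010011*, 011010*, 100011, 100100*, 100101*, 100110*, 101000*, 101101*, 101110*, 110111, 111101*
[col 1] -01000, -01110, 00100-, 01-010, 0100-0*, 0100-1*, 01000-*, 01001-*, 1-1101, 10-101, 10-110, 1001-0, 10010-
[col 2] 0100--
Prime implicants: -01000, -01110, 000111, 00100-, 01-010, 0100--, 1-1101, 10-101, 10-110, 100011, 1001-0, 10010-, 110111

-01000, -01110, 000111, 00100-, 01-010, 1-1101, 10-101, 10-110, 100011, 1001-0, 10010-, 110111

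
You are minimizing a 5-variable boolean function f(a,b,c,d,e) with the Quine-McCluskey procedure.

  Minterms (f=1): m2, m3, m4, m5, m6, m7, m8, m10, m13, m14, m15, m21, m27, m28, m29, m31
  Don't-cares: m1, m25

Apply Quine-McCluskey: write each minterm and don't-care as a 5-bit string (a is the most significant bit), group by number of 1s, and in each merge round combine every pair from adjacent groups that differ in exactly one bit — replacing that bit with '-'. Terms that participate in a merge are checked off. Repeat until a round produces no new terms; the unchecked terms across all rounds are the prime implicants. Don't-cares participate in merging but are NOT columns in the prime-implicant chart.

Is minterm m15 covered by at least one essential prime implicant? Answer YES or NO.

NO

[col 0] 00001*, 00010*, 00011*, 00100*, 00101*, 00110*, 00111*, 01000*, 01010*, 01101*, 01110*, 01111*, 10101*, 11001*, 11011*, 11100*, 11101*, 11111*
[col 1] -0101*, -1101*, -1111*, 0-010*, 0-101*, 0-110*, 0-111*, 00-01*, 00-10*, 00-11*, 000-1*, 0001-*, 001-0*, 001-1*, 0010-*, 0011-*, 01-10*, 010-0, 011-1*, 0111-*, 1-101*, 11-01*, 11-11*, 110-1*, 111-1*, 1110-
[col 2] --101, -11-1, 0--10, 0-1-1, 0-11-, 00--1, 00-1-, 001--, 11--1
Prime implicants: --101, -11-1, 0--10, 0-1-1, 0-11-, 00--1, 00-1-, 001--, 010-0, 11--1, 1110-
PI chart (minterm → PIs covering it):
  2 | 0--10,00-1-
  3 | 00--1,00-1-
  4 | 001--  (sole → essential)
  5 | --101,0-1-1,00--1,001--
  6 | 0--10,0-11-,00-1-,001--
  7 | 0-1-1,0-11-,00--1,00-1-,001--
  8 | 010-0  (sole → essential)
  10 | 0--10,010-0
  13 | --101,-11-1,0-1-1
  14 | 0--10,0-11-
  15 | -11-1,0-1-1,0-11-
  21 | --101  (sole → essential)
  27 | 11--1  (sole → essential)
  28 | 1110-  (sole → essential)
  29 | --101,-11-1,11--1,1110-
  31 | -11-1,11--1
Essential prime implicants: --101, 001--, 010-0, 11--1, 1110-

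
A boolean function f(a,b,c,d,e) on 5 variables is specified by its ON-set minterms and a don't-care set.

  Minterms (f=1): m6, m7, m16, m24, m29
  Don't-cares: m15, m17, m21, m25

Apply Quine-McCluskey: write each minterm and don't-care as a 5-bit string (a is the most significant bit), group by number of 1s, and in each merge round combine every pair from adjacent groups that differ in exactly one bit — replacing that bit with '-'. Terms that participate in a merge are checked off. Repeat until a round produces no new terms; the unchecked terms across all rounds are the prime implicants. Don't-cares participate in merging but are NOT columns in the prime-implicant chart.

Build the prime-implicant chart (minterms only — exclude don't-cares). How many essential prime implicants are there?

[col 0] 00110*, 00111*, 01111*, 10000*, 10001*, 10101*, 11000*, 11001*, 11101*
[col 1] 0-111, 0011-, 1-000*, 1-001*, 1-101*, 10-01*, 1000-*, 11-01*, 1100-*
[col 2] 1--01, 1-00-
Prime implicants: 0-111, 0011-, 1--01, 1-00-
PI chart (minterm → PIs covering it):
  6 | 0011-  (sole → essential)
  7 | 0-111,0011-
  16 | 1-00-  (sole → essential)
  24 | 1-00-  (sole → essential)
  29 | 1--01  (sole → essential)
Essential prime implicants: 0011-, 1--01, 1-00-

3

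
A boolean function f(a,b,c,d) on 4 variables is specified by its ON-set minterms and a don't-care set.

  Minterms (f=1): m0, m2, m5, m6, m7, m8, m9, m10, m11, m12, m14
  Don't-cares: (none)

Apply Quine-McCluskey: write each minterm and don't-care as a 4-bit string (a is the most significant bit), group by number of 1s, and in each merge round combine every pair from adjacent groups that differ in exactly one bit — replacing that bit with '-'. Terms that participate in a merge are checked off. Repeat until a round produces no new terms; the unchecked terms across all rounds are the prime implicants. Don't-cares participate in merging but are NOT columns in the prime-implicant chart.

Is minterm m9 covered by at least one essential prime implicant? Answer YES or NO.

[col 0] 0000*, 0010*, 0101*, 0110*, 0111*, 1000*, 1001*, 1010*, 1011*, 1100*, 1110*
[col 1] -000*, -010*, -110*, 0-10*, 00-0*, 01-1, 011-, 1-00*, 1-10*, 10-0*, 10-1*, 100-*, 101-*, 11-0*
[col 2] --10, -0-0, 1--0, 10--
Prime implicants: --10, -0-0, 01-1, 011-, 1--0, 10--
PI chart (minterm → PIs covering it):
  0 | -0-0  (sole → essential)
  2 | --10,-0-0
  5 | 01-1  (sole → essential)
  6 | --10,011-
  7 | 01-1,011-
  8 | -0-0,1--0,10--
  9 | 10--  (sole → essential)
  10 | --10,-0-0,1--0,10--
  11 | 10--  (sole → essential)
  12 | 1--0  (sole → essential)
  14 | --10,1--0
Essential prime implicants: -0-0, 01-1, 1--0, 10--

YES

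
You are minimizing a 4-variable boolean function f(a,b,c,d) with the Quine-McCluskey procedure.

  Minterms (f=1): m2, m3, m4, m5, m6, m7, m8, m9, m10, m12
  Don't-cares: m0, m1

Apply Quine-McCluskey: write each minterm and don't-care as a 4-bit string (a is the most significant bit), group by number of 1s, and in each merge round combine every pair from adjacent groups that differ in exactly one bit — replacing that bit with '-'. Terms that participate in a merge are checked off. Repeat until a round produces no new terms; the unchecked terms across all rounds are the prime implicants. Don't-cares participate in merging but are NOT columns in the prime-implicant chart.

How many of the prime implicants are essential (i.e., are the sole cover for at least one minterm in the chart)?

4

size-2^0 implicants → 0000(✓)  0001(✓)  0010(✓)  0011(✓)  0100(✓)  0101(✓)  0110(✓)  0111(✓)  1000(✓)  1001(✓)  1010(✓)  1100(✓)
size-2^1 implicants → -000(✓)  -001(✓)  -010(✓)  -100(✓)  0-00(✓)  0-01(✓)  0-10(✓)  0-11(✓)  00-0(✓)  00-1(✓)  000-(✓)  001-(✓)  01-0(✓)  01-1(✓)  010-(✓)  011-(✓)  1-00(✓)  10-0(✓)  100-(✓)
size-2^2 implicants → --00  -0-0  -00-  0--0(✓)  0--1(✓)  0-0-(✓)  0-1-(✓)  00--(✓)  01--(✓)
size-2^3 implicants → 0---
Unchecked terms (primes): --00, -0-0, -00-, 0---
Minterm coverage:
  m2 ⊆ -0-0,0---
  m3 ⊆ 0--- [E]
  m4 ⊆ --00,0---
  m5 ⊆ 0--- [E]
  m6 ⊆ 0--- [E]
  m7 ⊆ 0--- [E]
  m8 ⊆ --00,-0-0,-00-
  m9 ⊆ -00- [E]
  m10 ⊆ -0-0 [E]
  m12 ⊆ --00 [E]
E = {--00, -0-0, -00-, 0---}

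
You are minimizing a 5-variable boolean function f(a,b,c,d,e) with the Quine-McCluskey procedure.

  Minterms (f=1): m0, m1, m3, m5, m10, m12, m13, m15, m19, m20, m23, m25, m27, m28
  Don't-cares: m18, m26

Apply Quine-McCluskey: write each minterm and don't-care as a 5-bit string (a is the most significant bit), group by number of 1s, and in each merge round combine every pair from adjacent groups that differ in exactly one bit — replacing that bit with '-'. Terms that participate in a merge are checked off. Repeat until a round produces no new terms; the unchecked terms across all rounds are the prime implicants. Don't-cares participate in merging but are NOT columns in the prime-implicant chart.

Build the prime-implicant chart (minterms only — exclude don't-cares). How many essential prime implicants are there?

Round 0: 00000✓ 00001✓ 00011✓ 00101✓ 01010✓ 01100✓ 01101✓ 01111✓ 10010✓ 10011✓ 10100✓ 10111✓ 11001✓ 11010✓ 11011✓ 11100✓
Round 1: -0011 -1010 -1100 0-101 00-01 000-1 0000- 011-1 0110- 1-010✓ 1-011✓ 1-100 10-11 1001-✓ 110-1 1101-✓
Round 2: 1-01-
PIs = {-0011, -1010, -1100, 0-101, 00-01, 000-1, 0000-, 011-1, 0110-, 1-01-, 1-100, 10-11, 110-1}
Coverage chart:
  m0: 0000- ←essential
  m1: 00-01,000-1,0000-
  m3: -0011,000-1
  m5: 0-101,00-01
  m10: -1010 ←essential
  m12: -1100,0110-
  m13: 0-101,011-1,0110-
  m15: 011-1 ←essential
  m19: -0011,1-01-,10-11
  m20: 1-100 ←essential
  m23: 10-11 ←essential
  m25: 110-1 ←essential
  m27: 1-01-,110-1
  m28: -1100,1-100
Essential: -1010, 0000-, 011-1, 1-100, 10-11, 110-1

6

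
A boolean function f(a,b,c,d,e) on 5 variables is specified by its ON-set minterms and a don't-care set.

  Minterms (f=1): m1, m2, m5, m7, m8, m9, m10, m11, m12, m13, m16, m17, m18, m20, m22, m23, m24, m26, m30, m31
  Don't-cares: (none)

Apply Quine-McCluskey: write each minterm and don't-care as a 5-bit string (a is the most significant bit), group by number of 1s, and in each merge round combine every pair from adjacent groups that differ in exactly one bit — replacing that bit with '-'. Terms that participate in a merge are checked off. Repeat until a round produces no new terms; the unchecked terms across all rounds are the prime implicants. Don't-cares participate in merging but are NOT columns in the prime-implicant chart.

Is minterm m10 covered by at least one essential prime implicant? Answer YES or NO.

YES

size-2^0 implicants → 00001(✓)  00010(✓)  00101(✓)  00111(✓)  01000(✓)  01001(✓)  01010(✓)  01011(✓)  01100(✓)  01101(✓)  10000(✓)  10001(✓)  10010(✓)  10100(✓)  10110(✓)  10111(✓)  11000(✓)  11010(✓)  11110(✓)  11111(✓)
size-2^1 implicants → -0001  -0010(✓)  -0111  -1000(✓)  -1010(✓)  0-001(✓)  0-010(✓)  0-101(✓)  00-01(✓)  001-1  01-00(✓)  01-01(✓)  010-0(✓)  010-1(✓)  0100-(✓)  0101-(✓)  0110-(✓)  1-000(✓)  1-010(✓)  1-110(✓)  1-111(✓)  10-00(✓)  10-10(✓)  100-0(✓)  1000-  101-0(✓)  1011-(✓)  11-10(✓)  110-0(✓)  1111-(✓)
size-2^2 implicants → --010  -10-0  0--01  01-0-  010--  1--10  1-0-0  1-11-  10--0
Unchecked terms (primes): --010, -0001, -0111, -10-0, 0--01, 001-1, 01-0-, 010--, 1--10, 1-0-0, 1-11-, 10--0, 1000-
Minterm coverage:
  m1 ⊆ -0001,0--01
  m2 ⊆ --010 [E]
  m5 ⊆ 0--01,001-1
  m7 ⊆ -0111,001-1
  m8 ⊆ -10-0,01-0-,010--
  m9 ⊆ 0--01,01-0-,010--
  m10 ⊆ --010,-10-0,010--
  m11 ⊆ 010-- [E]
  m12 ⊆ 01-0- [E]
  m13 ⊆ 0--01,01-0-
  m16 ⊆ 1-0-0,10--0,1000-
  m17 ⊆ -0001,1000-
  m18 ⊆ --010,1--10,1-0-0,10--0
  m20 ⊆ 10--0 [E]
  m22 ⊆ 1--10,1-11-,10--0
  m23 ⊆ -0111,1-11-
  m24 ⊆ -10-0,1-0-0
  m26 ⊆ --010,-10-0,1--10,1-0-0
  m30 ⊆ 1--10,1-11-
  m31 ⊆ 1-11- [E]
E = {--010, 01-0-, 010--, 1-11-, 10--0}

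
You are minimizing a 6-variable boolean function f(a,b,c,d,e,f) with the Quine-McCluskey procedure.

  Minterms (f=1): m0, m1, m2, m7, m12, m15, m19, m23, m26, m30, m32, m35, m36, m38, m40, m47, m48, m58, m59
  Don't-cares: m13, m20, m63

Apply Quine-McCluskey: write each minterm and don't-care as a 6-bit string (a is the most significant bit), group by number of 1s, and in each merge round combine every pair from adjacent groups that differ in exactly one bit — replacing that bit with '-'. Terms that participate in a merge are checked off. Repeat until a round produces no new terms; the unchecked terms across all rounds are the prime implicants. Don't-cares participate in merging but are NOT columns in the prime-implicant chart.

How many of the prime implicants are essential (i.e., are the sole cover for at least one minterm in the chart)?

Round 0: 000000✓ 000001✓ 000010✓ 000111✓ 001100✓ 001101✓ 001111✓ 010011✓ 010100 010111✓ 011010✓ 011110✓ 100000✓ 100011 100100✓ 100110✓ 101000✓ 101111✓ 110000✓ 111010✓ 111011✓ 111111✓
Round 1: -00000 -01111 -11010 0-0111 00-111 0000-0 00000- 0011-1 00110- 010-11 011-10 1-0000 1-1111 10-000 100-00 1001-0 111-11 11101-
PIs = {-00000, -01111, -11010, 0-0111, 00-111, 0000-0, 00000-, 0011-1, 00110-, 010-11, 010100, 011-10, 1-0000, 1-1111, 10-000, 100-00, 100011, 1001-0, 111-11, 11101-}
Coverage chart:
  m0: -00000,0000-0,00000-
  m1: 00000- ←essential
  m2: 0000-0 ←essential
  m7: 0-0111,00-111
  m12: 00110- ←essential
  m15: -01111,00-111,0011-1
  m19: 010-11 ←essential
  m23: 0-0111,010-11
  m26: -11010,011-10
  m30: 011-10 ←essential
  m32: -00000,1-0000,10-000,100-00
  m35: 100011 ←essential
  m36: 100-00,1001-0
  m38: 1001-0 ←essential
  m40: 10-000 ←essential
  m47: -01111,1-1111
  m48: 1-0000 ←essential
  m58: -11010,11101-
  m59: 111-11,11101-
Essential: 0000-0, 00000-, 00110-, 010-11, 011-10, 1-0000, 10-000, 100011, 1001-0

9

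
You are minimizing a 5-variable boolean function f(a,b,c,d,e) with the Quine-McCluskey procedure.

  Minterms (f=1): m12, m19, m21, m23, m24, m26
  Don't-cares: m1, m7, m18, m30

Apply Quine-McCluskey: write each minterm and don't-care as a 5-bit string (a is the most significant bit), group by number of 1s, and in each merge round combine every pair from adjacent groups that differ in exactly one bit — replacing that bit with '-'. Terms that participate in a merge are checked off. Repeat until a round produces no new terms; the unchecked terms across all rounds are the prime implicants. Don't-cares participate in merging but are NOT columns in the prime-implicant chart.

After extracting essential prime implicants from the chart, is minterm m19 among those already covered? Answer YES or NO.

NO

size-2^0 implicants → 00001  00111(✓)  01100  10010(✓)  10011(✓)  10101(✓)  10111(✓)  11000(✓)  11010(✓)  11110(✓)
size-2^1 implicants → -0111  1-010  10-11  1001-  101-1  11-10  110-0
Unchecked terms (primes): -0111, 00001, 01100, 1-010, 10-11, 1001-, 101-1, 11-10, 110-0
Minterm coverage:
  m12 ⊆ 01100 [E]
  m19 ⊆ 10-11,1001-
  m21 ⊆ 101-1 [E]
  m23 ⊆ -0111,10-11,101-1
  m24 ⊆ 110-0 [E]
  m26 ⊆ 1-010,11-10,110-0
E = {01100, 101-1, 110-0}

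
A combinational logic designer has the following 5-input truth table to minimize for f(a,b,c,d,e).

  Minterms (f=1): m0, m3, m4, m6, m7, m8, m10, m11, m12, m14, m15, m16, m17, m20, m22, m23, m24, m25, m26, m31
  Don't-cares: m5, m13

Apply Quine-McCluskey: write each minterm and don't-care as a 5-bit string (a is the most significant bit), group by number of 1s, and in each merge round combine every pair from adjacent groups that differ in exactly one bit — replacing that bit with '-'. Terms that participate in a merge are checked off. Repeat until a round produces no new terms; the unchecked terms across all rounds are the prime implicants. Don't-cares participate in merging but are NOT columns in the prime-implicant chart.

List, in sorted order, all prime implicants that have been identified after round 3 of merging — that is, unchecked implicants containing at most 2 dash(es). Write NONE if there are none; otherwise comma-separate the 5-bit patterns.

Round 0: 00000✓ 00011✓ 00100✓ 00101✓ 00110✓ 00111✓ 01000✓ 01010✓ 01011✓ 01100✓ 01101✓ 01110✓ 01111✓ 10000✓ 10001✓ 10100✓ 10110✓ 10111✓ 11000✓ 11001✓ 11010✓ 11111✓
Round 1: -0000✓ -0100✓ -0110✓ -0111✓ -1000✓ -1010✓ -1111✓ 0-000✓ 0-011✓ 0-100✓ 0-101✓ 0-110✓ 0-111✓ 00-00✓ 00-11✓ 001-0✓ 001-1✓ 0010-✓ 0011-✓ 01-00✓ 01-10✓ 01-11✓ 010-0✓ 0101-✓ 011-0✓ 011-1✓ 0110-✓ 0111-✓ 1-000✓ 1-001✓ 1-111✓ 10-00✓ 1000-✓ 101-0✓ 1011-✓ 110-0✓ 1100-✓
Round 2: --000 --111 -0-00 -01-0 -011- -10-0 0--00 0--11 0-1-0✓ 0-1-1✓ 0-10-✓ 0-11-✓ 001--✓ 01--0 01-1- 011--✓ 1-00-
Round 3: 0-1--
PIs = {--000, --111, -0-00, -01-0, -011-, -10-0, 0--00, 0--11, 0-1--, 01--0, 01-1-, 1-00-}

--000, --111, -0-00, -01-0, -011-, -10-0, 0--00, 0--11, 01--0, 01-1-, 1-00-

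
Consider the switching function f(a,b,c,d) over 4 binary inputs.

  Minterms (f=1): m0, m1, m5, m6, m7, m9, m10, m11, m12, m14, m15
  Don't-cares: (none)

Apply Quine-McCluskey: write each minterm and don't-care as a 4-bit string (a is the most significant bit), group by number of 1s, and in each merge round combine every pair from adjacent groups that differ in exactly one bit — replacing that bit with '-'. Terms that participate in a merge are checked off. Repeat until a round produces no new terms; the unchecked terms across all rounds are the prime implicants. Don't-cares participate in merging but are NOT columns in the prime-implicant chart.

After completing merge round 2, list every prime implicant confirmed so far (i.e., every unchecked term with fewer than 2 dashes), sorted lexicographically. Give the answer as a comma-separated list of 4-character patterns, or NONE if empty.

size-2^0 implicants → 0000(✓)  0001(✓)  0101(✓)  0110(✓)  0111(✓)  1001(✓)  1010(✓)  1011(✓)  1100(✓)  1110(✓)  1111(✓)
size-2^1 implicants → -001  -110(✓)  -111(✓)  0-01  000-  01-1  011-(✓)  1-10(✓)  1-11(✓)  10-1  101-(✓)  11-0  111-(✓)
size-2^2 implicants → -11-  1-1-
Unchecked terms (primes): -001, -11-, 0-01, 000-, 01-1, 1-1-, 10-1, 11-0

-001, 0-01, 000-, 01-1, 10-1, 11-0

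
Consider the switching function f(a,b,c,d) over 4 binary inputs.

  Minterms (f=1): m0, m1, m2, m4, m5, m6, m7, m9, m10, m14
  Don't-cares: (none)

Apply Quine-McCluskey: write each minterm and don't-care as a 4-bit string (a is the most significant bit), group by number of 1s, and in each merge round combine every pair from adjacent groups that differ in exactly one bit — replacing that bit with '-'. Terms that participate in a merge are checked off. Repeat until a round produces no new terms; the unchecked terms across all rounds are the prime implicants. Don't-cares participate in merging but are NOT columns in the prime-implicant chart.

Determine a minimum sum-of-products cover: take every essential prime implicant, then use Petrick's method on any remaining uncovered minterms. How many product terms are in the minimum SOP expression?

4

[col 0] 0000*, 0001*, 0010*, 0100*, 0101*, 0110*, 0111*, 1001*, 1010*, 1110*
[col 1] -001, -010*, -110*, 0-00*, 0-01*, 0-10*, 00-0*, 000-*, 01-0*, 01-1*, 010-*, 011-*, 1-10*
[col 2] --10, 0--0, 0-0-, 01--
Prime implicants: --10, -001, 0--0, 0-0-, 01--
PI chart (minterm → PIs covering it):
  0 | 0--0,0-0-
  1 | -001,0-0-
  2 | --10,0--0
  4 | 0--0,0-0-,01--
  5 | 0-0-,01--
  6 | --10,0--0,01--
  7 | 01--  (sole → essential)
  9 | -001  (sole → essential)
  10 | --10  (sole → essential)
  14 | --10  (sole → essential)
Essential prime implicants: --10, -001, 01--
Petrick residual → 0--0
Minimum SOP uses 4 PIs: cd' + b'c'd + a'd' + a'b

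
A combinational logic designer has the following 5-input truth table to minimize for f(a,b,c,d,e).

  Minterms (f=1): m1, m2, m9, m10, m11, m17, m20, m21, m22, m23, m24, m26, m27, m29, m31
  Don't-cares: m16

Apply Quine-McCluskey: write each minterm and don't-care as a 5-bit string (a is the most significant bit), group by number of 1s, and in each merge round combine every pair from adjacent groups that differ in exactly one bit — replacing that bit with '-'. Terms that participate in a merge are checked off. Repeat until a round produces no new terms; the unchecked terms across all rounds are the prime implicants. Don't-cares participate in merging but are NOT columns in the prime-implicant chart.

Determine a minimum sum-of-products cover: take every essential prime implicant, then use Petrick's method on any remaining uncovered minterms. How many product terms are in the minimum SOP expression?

7

Round 0: 00001✓ 00010✓ 01001✓ 01010✓ 01011✓ 10000✓ 10001✓ 10100✓ 10101✓ 10110✓ 10111✓ 11000✓ 11010✓ 11011✓ 11101✓ 11111✓
Round 1: -0001 -1010✓ -1011✓ 0-001 0-010 010-1 0101-✓ 1-000 1-101✓ 1-111✓ 10-00✓ 10-01✓ 1000-✓ 101-0✓ 101-1✓ 1010-✓ 1011-✓ 11-11 110-0 1101-✓ 111-1✓
Round 2: -101- 1-1-1 10-0- 101--
PIs = {-0001, -101-, 0-001, 0-010, 010-1, 1-000, 1-1-1, 10-0-, 101--, 11-11, 110-0}
Coverage chart:
  m1: -0001,0-001
  m2: 0-010 ←essential
  m9: 0-001,010-1
  m10: -101-,0-010
  m11: -101-,010-1
  m17: -0001,10-0-
  m20: 10-0-,101--
  m21: 1-1-1,10-0-,101--
  m22: 101-- ←essential
  m23: 1-1-1,101--
  m24: 1-000,110-0
  m26: -101-,110-0
  m27: -101-,11-11
  m29: 1-1-1 ←essential
  m31: 1-1-1,11-11
Essential: 0-010, 1-1-1, 101--
Petrick residual → -0001, -101-, 0-001, 1-000
Min cover (7 terms): b'c'd'e + bc'd + a'c'd'e + a'c'de' + ac'd'e' + ace + ab'c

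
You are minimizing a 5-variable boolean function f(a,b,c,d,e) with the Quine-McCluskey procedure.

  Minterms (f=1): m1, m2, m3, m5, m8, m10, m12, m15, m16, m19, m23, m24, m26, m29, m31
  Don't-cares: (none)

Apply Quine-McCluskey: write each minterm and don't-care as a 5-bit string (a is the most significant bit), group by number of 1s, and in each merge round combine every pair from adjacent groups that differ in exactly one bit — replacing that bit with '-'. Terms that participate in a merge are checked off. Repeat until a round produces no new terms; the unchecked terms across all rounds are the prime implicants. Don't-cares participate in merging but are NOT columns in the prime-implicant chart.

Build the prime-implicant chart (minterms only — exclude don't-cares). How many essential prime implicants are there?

Round 0: 00001✓ 00010✓ 00011✓ 00101✓ 01000✓ 01010✓ 01100✓ 01111✓ 10000✓ 10011✓ 10111✓ 11000✓ 11010✓ 11101✓ 11111✓
Round 1: -0011 -1000✓ -1010✓ -1111 0-010 00-01 000-1 0001- 01-00 010-0✓ 1-000 1-111 10-11 110-0✓ 111-1
Round 2: -10-0
PIs = {-0011, -10-0, -1111, 0-010, 00-01, 000-1, 0001-, 01-00, 1-000, 1-111, 10-11, 111-1}
Coverage chart:
  m1: 00-01,000-1
  m2: 0-010,0001-
  m3: -0011,000-1,0001-
  m5: 00-01 ←essential
  m8: -10-0,01-00
  m10: -10-0,0-010
  m12: 01-00 ←essential
  m15: -1111 ←essential
  m16: 1-000 ←essential
  m19: -0011,10-11
  m23: 1-111,10-11
  m24: -10-0,1-000
  m26: -10-0 ←essential
  m29: 111-1 ←essential
  m31: -1111,1-111,111-1
Essential: -10-0, -1111, 00-01, 01-00, 1-000, 111-1

6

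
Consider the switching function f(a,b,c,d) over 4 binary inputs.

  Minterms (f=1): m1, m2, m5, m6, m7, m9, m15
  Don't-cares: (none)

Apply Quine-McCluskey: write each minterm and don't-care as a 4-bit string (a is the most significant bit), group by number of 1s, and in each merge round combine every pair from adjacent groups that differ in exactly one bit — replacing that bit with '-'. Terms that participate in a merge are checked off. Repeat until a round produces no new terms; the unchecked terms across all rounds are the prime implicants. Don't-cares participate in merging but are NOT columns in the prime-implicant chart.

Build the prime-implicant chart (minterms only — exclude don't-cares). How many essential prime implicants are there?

size-2^0 implicants → 0001(✓)  0010(✓)  0101(✓)  0110(✓)  0111(✓)  1001(✓)  1111(✓)
size-2^1 implicants → -001  -111  0-01  0-10  01-1  011-
Unchecked terms (primes): -001, -111, 0-01, 0-10, 01-1, 011-
Minterm coverage:
  m1 ⊆ -001,0-01
  m2 ⊆ 0-10 [E]
  m5 ⊆ 0-01,01-1
  m6 ⊆ 0-10,011-
  m7 ⊆ -111,01-1,011-
  m9 ⊆ -001 [E]
  m15 ⊆ -111 [E]
E = {-001, -111, 0-10}

3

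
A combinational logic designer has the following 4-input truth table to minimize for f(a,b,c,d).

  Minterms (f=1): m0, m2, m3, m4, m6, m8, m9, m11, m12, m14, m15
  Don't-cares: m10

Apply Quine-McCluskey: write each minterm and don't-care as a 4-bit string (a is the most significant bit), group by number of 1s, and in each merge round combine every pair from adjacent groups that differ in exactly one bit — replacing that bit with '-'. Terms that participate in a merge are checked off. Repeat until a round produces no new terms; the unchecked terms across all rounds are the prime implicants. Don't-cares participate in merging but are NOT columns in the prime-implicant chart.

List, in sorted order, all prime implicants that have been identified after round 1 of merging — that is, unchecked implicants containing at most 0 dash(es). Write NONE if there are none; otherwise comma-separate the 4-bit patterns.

NONE

size-2^0 implicants → 0000(✓)  0010(✓)  0011(✓)  0100(✓)  0110(✓)  1000(✓)  1001(✓)  1010(✓)  1011(✓)  1100(✓)  1110(✓)  1111(✓)
size-2^1 implicants → -000(✓)  -010(✓)  -011(✓)  -100(✓)  -110(✓)  0-00(✓)  0-10(✓)  00-0(✓)  001-(✓)  01-0(✓)  1-00(✓)  1-10(✓)  1-11(✓)  10-0(✓)  10-1(✓)  100-(✓)  101-(✓)  11-0(✓)  111-(✓)
size-2^2 implicants → --00(✓)  --10(✓)  -0-0(✓)  -01-  -1-0(✓)  0--0(✓)  1--0(✓)  1-1-  10--
size-2^3 implicants → ---0
Unchecked terms (primes): ---0, -01-, 1-1-, 10--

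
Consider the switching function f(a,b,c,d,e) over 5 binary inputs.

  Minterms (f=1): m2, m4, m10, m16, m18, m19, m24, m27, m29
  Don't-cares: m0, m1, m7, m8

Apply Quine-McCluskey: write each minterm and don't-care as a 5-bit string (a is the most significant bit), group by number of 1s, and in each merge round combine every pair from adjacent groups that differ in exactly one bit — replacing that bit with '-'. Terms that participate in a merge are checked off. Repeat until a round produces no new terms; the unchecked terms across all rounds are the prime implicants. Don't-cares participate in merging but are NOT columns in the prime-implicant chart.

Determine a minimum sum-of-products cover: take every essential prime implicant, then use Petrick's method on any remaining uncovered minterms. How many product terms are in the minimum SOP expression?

[col 0] 00000*, 00001*, 00010*, 00100*, 00111, 01000*, 01010*, 10000*, 10010*, 10011*, 11000*, 11011*, 11101
[col 1] -0000*, -0010*, -1000*, 0-000*, 0-010*, 00-00, 000-0*, 0000-, 010-0*, 1-000*, 1-011, 100-0*, 1001-
[col 2] --000, -00-0, 0-0-0
Prime implicants: --000, -00-0, 0-0-0, 00-00, 0000-, 00111, 1-011, 1001-, 11101
PI chart (minterm → PIs covering it):
  2 | -00-0,0-0-0
  4 | 00-00  (sole → essential)
  10 | 0-0-0  (sole → essential)
  16 | --000,-00-0
  18 | -00-0,1001-
  19 | 1-011,1001-
  24 | --000  (sole → essential)
  27 | 1-011  (sole → essential)
  29 | 11101  (sole → essential)
Essential prime implicants: --000, 0-0-0, 00-00, 1-011, 11101
Petrick residual → -00-0
Minimum SOP uses 6 PIs: c'd'e' + b'c'e' + a'c'e' + a'b'd'e' + ac'de + abcd'e

6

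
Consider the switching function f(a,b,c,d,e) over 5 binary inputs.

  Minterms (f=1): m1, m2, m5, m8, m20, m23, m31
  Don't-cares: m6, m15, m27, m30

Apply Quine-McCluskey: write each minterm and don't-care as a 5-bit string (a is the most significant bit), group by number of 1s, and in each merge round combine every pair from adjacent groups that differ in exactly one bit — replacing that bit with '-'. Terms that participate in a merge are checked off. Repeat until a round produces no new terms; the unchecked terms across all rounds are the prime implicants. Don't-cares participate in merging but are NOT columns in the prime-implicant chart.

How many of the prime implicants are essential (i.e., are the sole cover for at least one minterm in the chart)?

5

[col 0] 00001*, 00010*, 00101*, 00110*, 01000, 01111*, 10100, 10111*, 11011*, 11110*, 11111*
[col 1] -1111, 00-01, 00-10, 1-111, 11-11, 1111-
Prime implicants: -1111, 00-01, 00-10, 01000, 1-111, 10100, 11-11, 1111-
PI chart (minterm → PIs covering it):
  1 | 00-01  (sole → essential)
  2 | 00-10  (sole → essential)
  5 | 00-01  (sole → essential)
  8 | 01000  (sole → essential)
  20 | 10100  (sole → essential)
  23 | 1-111  (sole → essential)
  31 | -1111,1-111,11-11,1111-
Essential prime implicants: 00-01, 00-10, 01000, 1-111, 10100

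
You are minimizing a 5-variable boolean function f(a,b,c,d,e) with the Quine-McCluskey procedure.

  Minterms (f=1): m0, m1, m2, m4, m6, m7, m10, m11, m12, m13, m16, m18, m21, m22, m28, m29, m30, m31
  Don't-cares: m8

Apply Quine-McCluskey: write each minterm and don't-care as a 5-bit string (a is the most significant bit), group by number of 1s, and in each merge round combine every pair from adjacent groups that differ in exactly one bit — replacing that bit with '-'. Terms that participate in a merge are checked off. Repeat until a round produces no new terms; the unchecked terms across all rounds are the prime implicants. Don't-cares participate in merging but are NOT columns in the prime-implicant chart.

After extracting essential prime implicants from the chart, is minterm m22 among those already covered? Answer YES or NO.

size-2^0 implicants → 00000(✓)  00001(✓)  00010(✓)  00100(✓)  00110(✓)  00111(✓)  01000(✓)  01010(✓)  01011(✓)  01100(✓)  01101(✓)  10000(✓)  10010(✓)  10101(✓)  10110(✓)  11100(✓)  11101(✓)  11110(✓)  11111(✓)
size-2^1 implicants → -0000(✓)  -0010(✓)  -0110(✓)  -1100(✓)  -1101(✓)  0-000(✓)  0-010(✓)  0-100(✓)  00-00(✓)  00-10(✓)  000-0(✓)  0000-  001-0(✓)  0011-  01-00(✓)  010-0(✓)  0101-  0110-(✓)  1-101  1-110  10-10(✓)  100-0(✓)  111-0(✓)  111-1(✓)  1110-(✓)  1111-(✓)
size-2^2 implicants → -0-10  -00-0  -110-  0--00  0-0-0  00--0  111--
Unchecked terms (primes): -0-10, -00-0, -110-, 0--00, 0-0-0, 00--0, 0000-, 0011-, 0101-, 1-101, 1-110, 111--
Minterm coverage:
  m0 ⊆ -00-0,0--00,0-0-0,00--0,0000-
  m1 ⊆ 0000- [E]
  m2 ⊆ -0-10,-00-0,0-0-0,00--0
  m4 ⊆ 0--00,00--0
  m6 ⊆ -0-10,00--0,0011-
  m7 ⊆ 0011- [E]
  m10 ⊆ 0-0-0,0101-
  m11 ⊆ 0101- [E]
  m12 ⊆ -110-,0--00
  m13 ⊆ -110- [E]
  m16 ⊆ -00-0 [E]
  m18 ⊆ -0-10,-00-0
  m21 ⊆ 1-101 [E]
  m22 ⊆ -0-10,1-110
  m28 ⊆ -110-,111--
  m29 ⊆ -110-,1-101,111--
  m30 ⊆ 1-110,111--
  m31 ⊆ 111-- [E]
E = {-00-0, -110-, 0000-, 0011-, 0101-, 1-101, 111--}

NO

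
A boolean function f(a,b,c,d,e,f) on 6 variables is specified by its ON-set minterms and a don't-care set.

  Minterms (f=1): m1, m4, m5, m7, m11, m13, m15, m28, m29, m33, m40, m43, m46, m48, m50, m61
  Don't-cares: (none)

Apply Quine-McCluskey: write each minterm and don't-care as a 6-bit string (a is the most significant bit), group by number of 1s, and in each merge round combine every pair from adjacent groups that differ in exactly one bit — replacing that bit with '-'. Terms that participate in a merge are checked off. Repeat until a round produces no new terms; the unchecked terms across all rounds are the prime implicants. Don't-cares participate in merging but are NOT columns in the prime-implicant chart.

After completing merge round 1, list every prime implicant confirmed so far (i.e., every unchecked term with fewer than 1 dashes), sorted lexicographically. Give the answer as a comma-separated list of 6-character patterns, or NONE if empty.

size-2^0 implicants → 000001(✓)  000100(✓)  000101(✓)  000111(✓)  001011(✓)  001101(✓)  001111(✓)  011100(✓)  011101(✓)  100001(✓)  101000  101011(✓)  101110  110000(✓)  110010(✓)  111101(✓)
size-2^1 implicants → -00001  -01011  -11101  0-1101  00-101(✓)  00-111(✓)  000-01  0001-1(✓)  00010-  001-11  0011-1(✓)  01110-  1100-0
size-2^2 implicants → 00-1-1
Unchecked terms (primes): -00001, -01011, -11101, 0-1101, 00-1-1, 000-01, 00010-, 001-11, 01110-, 101000, 101110, 1100-0

101000, 101110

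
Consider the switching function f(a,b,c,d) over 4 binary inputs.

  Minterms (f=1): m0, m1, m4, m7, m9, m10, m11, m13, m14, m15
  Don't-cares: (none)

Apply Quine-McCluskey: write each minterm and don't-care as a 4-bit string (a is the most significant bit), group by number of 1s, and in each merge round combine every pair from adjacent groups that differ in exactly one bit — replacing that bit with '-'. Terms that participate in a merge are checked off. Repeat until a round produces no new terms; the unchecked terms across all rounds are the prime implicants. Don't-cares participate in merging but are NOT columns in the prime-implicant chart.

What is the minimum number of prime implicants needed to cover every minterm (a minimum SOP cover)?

size-2^0 implicants → 0000(✓)  0001(✓)  0100(✓)  0111(✓)  1001(✓)  1010(✓)  1011(✓)  1101(✓)  1110(✓)  1111(✓)
size-2^1 implicants → -001  -111  0-00  000-  1-01(✓)  1-10(✓)  1-11(✓)  10-1(✓)  101-(✓)  11-1(✓)  111-(✓)
size-2^2 implicants → 1--1  1-1-
Unchecked terms (primes): -001, -111, 0-00, 000-, 1--1, 1-1-
Minterm coverage:
  m0 ⊆ 0-00,000-
  m1 ⊆ -001,000-
  m4 ⊆ 0-00 [E]
  m7 ⊆ -111 [E]
  m9 ⊆ -001,1--1
  m10 ⊆ 1-1- [E]
  m11 ⊆ 1--1,1-1-
  m13 ⊆ 1--1 [E]
  m14 ⊆ 1-1- [E]
  m15 ⊆ -111,1--1,1-1-
E = {-111, 0-00, 1--1, 1-1-}
Petrick residual → -001
Cover = b'c'd + bcd + a'c'd' + ad + ac  |cover|=5

5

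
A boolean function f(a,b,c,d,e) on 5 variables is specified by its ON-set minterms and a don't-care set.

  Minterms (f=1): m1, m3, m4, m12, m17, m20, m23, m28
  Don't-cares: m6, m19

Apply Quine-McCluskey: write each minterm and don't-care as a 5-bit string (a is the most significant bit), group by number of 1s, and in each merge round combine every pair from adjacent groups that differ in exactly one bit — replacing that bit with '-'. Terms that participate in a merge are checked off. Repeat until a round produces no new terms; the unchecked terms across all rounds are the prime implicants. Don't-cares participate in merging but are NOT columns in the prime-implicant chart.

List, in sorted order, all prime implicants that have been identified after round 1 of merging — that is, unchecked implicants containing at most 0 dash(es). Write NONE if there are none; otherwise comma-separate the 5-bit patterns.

size-2^0 implicants → 00001(✓)  00011(✓)  00100(✓)  00110(✓)  01100(✓)  10001(✓)  10011(✓)  10100(✓)  10111(✓)  11100(✓)
size-2^1 implicants → -0001(✓)  -0011(✓)  -0100(✓)  -1100(✓)  0-100(✓)  000-1(✓)  001-0  1-100(✓)  10-11  100-1(✓)
size-2^2 implicants → --100  -00-1
Unchecked terms (primes): --100, -00-1, 001-0, 10-11

NONE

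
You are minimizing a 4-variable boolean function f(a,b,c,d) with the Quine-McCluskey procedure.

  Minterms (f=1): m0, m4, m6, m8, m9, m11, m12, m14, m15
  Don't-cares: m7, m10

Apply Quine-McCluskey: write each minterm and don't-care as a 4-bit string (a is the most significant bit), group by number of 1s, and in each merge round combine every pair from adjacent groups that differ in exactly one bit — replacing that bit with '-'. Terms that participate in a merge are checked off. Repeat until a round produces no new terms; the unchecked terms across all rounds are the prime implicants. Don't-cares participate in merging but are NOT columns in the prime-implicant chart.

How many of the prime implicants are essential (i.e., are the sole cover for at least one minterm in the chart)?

size-2^0 implicants → 0000(✓)  0100(✓)  0110(✓)  0111(✓)  1000(✓)  1001(✓)  1010(✓)  1011(✓)  1100(✓)  1110(✓)  1111(✓)
size-2^1 implicants → -000(✓)  -100(✓)  -110(✓)  -111(✓)  0-00(✓)  01-0(✓)  011-(✓)  1-00(✓)  1-10(✓)  1-11(✓)  10-0(✓)  10-1(✓)  100-(✓)  101-(✓)  11-0(✓)  111-(✓)
size-2^2 implicants → --00  -1-0  -11-  1--0  1-1-  10--
Unchecked terms (primes): --00, -1-0, -11-, 1--0, 1-1-, 10--
Minterm coverage:
  m0 ⊆ --00 [E]
  m4 ⊆ --00,-1-0
  m6 ⊆ -1-0,-11-
  m8 ⊆ --00,1--0,10--
  m9 ⊆ 10-- [E]
  m11 ⊆ 1-1-,10--
  m12 ⊆ --00,-1-0,1--0
  m14 ⊆ -1-0,-11-,1--0,1-1-
  m15 ⊆ -11-,1-1-
E = {--00, 10--}

2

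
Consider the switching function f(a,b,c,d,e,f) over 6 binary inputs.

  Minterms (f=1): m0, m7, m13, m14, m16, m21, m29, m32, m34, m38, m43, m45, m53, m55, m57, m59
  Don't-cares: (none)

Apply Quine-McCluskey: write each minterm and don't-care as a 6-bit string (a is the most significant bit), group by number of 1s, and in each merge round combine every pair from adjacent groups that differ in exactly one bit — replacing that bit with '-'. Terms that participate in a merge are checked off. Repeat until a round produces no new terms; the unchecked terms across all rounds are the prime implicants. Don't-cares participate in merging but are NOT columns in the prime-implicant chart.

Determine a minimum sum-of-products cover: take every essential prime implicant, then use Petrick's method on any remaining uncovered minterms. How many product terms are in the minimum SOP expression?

[col 0] 000000*, 000111, 001101*, 001110, 010000*, 010101*, 011101*, 100000*, 100010*, 100110*, 101011*, 101101*, 110101*, 110111*, 111001*, 111011*
[col 1] -00000, -01101, -10101, 0-0000, 0-1101, 01-101, 1-1011, 100-10, 1000-0, 1101-1, 1110-1
Prime implicants: -00000, -01101, -10101, 0-0000, 0-1101, 000111, 001110, 01-101, 1-1011, 100-10, 1000-0, 1101-1, 1110-1
PI chart (minterm → PIs covering it):
  0 | -00000,0-0000
  7 | 000111  (sole → essential)
  13 | -01101,0-1101
  14 | 001110  (sole → essential)
  16 | 0-0000  (sole → essential)
  21 | -10101,01-101
  29 | 0-1101,01-101
  32 | -00000,1000-0
  34 | 100-10,1000-0
  38 | 100-10  (sole → essential)
  43 | 1-1011  (sole → essential)
  45 | -01101  (sole → essential)
  53 | -10101,1101-1
  55 | 1101-1  (sole → essential)
  57 | 1110-1  (sole → essential)
  59 | 1-1011,1110-1
Essential prime implicants: -01101, 0-0000, 000111, 001110, 1-1011, 100-10, 1101-1, 1110-1
Petrick residual → -00000, 01-101
Minimum SOP uses 10 PIs: b'c'd'e'f' + b'cde'f + a'c'd'e'f' + a'b'c'def + a'b'cdef' + a'bde'f + acd'ef + ab'c'ef' + abc'df + abcd'f

10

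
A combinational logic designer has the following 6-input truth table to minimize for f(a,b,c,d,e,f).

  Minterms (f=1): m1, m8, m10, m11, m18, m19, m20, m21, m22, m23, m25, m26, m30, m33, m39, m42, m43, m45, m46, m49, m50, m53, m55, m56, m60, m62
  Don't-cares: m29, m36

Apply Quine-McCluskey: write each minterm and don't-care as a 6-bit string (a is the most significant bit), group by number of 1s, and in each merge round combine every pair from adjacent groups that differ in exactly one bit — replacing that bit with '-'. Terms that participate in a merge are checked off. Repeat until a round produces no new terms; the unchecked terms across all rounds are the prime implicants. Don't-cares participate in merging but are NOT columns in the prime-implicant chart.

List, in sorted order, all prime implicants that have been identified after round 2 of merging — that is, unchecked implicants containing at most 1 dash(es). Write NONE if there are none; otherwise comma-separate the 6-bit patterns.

-00001, -10010, -11110, 0-1010, 0010-0, 01-101, 011-01, 1-0001, 1-0111, 1-1110, 100100, 101-10, 101101, 110-01, 111-00, 1111-0

[col 0] 000001*, 001000*, 001010*, 001011*, 010010*, 010011*, 010100*, 010101*, 010110*, 010111*, 011001*, 011010*, 011101*, 011110*, 100001*, 100100, 100111*, 101010*, 101011*, 101101, 101110*, 110001*, 110010*, 110101*, 110111*, 111000*, 111100*, 111110*
[col 1] -00001, -01010*, -01011*, -10010, -10101*, -10111*, -11110, 0-1010, 0010-0, 00101-*, 01-010*, 01-101, 01-110*, 010-10*, 010-11*, 01001-*, 0101-0*, 0101-1*, 01010-*, 01011-*, 011-01, 011-10*, 1-0001, 1-0111, 1-1110, 101-10, 10101-*, 110-01, 1101-1*, 111-00, 1111-0
[col 2] -0101-, -101-1, 01--10, 010-1-, 0101--
Prime implicants: -00001, -0101-, -10010, -101-1, -11110, 0-1010, 0010-0, 01--10, 01-101, 010-1-, 0101--, 011-01, 1-0001, 1-0111, 1-1110, 100100, 101-10, 101101, 110-01, 111-00, 1111-0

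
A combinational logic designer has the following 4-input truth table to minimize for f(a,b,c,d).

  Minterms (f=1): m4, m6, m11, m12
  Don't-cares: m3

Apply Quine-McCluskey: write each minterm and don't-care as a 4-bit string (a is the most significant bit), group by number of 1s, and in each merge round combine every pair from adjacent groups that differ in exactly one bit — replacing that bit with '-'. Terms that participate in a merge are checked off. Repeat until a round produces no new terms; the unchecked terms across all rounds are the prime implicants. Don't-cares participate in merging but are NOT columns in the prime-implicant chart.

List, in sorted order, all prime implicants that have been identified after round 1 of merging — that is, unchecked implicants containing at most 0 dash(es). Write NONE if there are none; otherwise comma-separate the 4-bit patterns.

size-2^0 implicants → 0011(✓)  0100(✓)  0110(✓)  1011(✓)  1100(✓)
size-2^1 implicants → -011  -100  01-0
Unchecked terms (primes): -011, -100, 01-0

NONE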